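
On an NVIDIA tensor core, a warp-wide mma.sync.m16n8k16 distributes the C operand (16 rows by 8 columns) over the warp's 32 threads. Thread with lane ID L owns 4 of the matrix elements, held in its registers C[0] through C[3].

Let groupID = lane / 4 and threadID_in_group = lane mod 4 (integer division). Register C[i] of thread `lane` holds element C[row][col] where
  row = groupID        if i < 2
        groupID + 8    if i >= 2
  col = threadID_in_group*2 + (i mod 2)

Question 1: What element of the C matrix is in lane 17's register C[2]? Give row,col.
12,2

lane 17⇒17/4=4, 17 mod 4=1
i=2  r:4+8⇒12  c:2·1+0⇒2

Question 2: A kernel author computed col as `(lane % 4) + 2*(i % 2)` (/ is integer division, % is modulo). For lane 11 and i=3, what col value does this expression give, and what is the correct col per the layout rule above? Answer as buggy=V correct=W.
`(lane % 4) + 2*(i % 2)`[11,3]⇒5
11: gr=2,th=3
[3] (2+8,3*2+1) = (10,7)
col: 5 vs 7

buggy=5 correct=7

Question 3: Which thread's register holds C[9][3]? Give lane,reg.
r: 9->gid=1,r8=1  c: 3->tid=1,i&1=1
L=1*4+1=5  i=1*2+1=3

5,3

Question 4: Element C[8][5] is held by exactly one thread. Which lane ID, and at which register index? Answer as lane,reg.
r=8⇒gr=0,Rb=1  c=5⇒th=2,odd=1
L=0*4+2=2  i=1*2+1=3

2,3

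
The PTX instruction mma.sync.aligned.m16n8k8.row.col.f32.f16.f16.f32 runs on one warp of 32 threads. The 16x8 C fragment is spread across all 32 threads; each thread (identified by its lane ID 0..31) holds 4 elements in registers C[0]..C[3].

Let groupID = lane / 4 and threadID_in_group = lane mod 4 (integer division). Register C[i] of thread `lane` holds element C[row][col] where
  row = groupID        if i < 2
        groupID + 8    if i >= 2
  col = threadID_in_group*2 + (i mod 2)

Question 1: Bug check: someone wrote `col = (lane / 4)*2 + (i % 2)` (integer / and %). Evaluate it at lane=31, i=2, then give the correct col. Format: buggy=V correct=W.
`(lane / 4)*2 + (i % 2)`[31,2]=>14
lane 31=>31/4=7, 31 mod 4=3
i=2  r:7+8=>15  c:2·3+0=>6
col: 14 vs 6

buggy=14 correct=6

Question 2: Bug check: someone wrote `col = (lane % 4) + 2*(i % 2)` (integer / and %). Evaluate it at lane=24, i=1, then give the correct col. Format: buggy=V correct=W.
buggy=2 correct=1

`(lane % 4) + 2*(i % 2)`[24,1]=>2
24: grp=6,tig=0
[1] (6+0,0*2+1) = (6,1)
col: 2 vs 1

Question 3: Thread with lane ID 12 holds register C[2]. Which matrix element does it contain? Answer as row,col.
11,0

lane 12: G=3 (12/4), T=0 (12%4)
i=2: r=3+8=11, c=0*2+0=0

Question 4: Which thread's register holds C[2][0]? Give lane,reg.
8,0

r=2->g=2,rb=0  c=0->t=0,b0=0
L=2*4+0=8  i=0*2+0=0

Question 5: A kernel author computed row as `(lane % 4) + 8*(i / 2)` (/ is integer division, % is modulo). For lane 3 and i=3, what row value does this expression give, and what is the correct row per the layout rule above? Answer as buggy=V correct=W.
buggy=11 correct=8

`(lane % 4) + 8*(i / 2)`[3,3]->11
lane 3: g=0 (3/4), t=3 (3%4)
i=3: r=0+8=8, c=3*2+1=7
row: 11 vs 8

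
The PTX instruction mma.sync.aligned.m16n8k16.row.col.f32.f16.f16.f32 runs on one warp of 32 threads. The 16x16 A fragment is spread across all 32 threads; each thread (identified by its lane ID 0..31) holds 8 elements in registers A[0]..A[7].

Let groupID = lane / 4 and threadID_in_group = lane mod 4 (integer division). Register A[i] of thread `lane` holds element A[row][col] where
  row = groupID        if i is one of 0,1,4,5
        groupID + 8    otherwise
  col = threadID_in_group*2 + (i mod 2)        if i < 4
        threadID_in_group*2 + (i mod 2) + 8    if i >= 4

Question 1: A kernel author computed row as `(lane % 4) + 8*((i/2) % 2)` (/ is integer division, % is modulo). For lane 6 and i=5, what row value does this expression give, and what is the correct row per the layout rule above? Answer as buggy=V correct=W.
`(lane % 4) + 8*((i/2) % 2)`[6,5]→2
L=6→G=6>>2=1, T=6&3=2
[5]→row 1+0=1  col 2·2+1+8=13
row: 2 vs 1

buggy=2 correct=1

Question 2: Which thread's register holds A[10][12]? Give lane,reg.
r=10->g=2,rb=1  c=12->cb=1,t=2,b0=0
L=2*4+2=10  i=1*4+1*2+0=6

10,6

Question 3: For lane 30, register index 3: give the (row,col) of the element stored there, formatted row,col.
15,5

L=30->gid=30>>2=7, tid=30&3=2
[3]->row 7+8=15  col 2·2+1+0=5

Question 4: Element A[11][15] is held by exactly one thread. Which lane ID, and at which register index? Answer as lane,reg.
15,7

r=11⇒gr=3,Rb=1  c=15⇒Cb=1,th=3,odd=1
L=3*4+3=15  i=1*4+1*2+1=7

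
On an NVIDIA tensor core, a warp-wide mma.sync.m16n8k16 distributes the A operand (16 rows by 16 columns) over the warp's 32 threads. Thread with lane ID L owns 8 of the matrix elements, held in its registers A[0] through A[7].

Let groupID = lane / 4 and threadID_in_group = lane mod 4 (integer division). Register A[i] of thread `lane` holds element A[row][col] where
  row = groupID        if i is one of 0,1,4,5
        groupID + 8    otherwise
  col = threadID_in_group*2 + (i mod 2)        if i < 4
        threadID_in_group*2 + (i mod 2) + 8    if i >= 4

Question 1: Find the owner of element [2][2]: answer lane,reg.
9,0

r: 2->gid=2,r8=0  c: 2->c8=0,tid=1,i&1=0
L=2*4+1=9  i=0*4+0*2+0=0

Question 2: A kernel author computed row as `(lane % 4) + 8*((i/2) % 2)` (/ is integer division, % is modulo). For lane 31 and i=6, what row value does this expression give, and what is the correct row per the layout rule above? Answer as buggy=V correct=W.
buggy=11 correct=15

`(lane % 4) + 8*((i/2) % 2)`[31,6]=>11
lane 31: grp=7 (31/4), tig=3 (31%4)
i=6: r=7+8=15, c=3*2+0+8=14
row: 11 vs 15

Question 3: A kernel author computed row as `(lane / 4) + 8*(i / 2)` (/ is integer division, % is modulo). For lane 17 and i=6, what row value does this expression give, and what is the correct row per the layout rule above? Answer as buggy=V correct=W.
`(lane / 4) + 8*(i / 2)`[17,6]->28
L=17->g=17>>2=4, t=17&3=1
[6]->row 4+8=12  col 1·2+0+8=10
row: 28 vs 12

buggy=28 correct=12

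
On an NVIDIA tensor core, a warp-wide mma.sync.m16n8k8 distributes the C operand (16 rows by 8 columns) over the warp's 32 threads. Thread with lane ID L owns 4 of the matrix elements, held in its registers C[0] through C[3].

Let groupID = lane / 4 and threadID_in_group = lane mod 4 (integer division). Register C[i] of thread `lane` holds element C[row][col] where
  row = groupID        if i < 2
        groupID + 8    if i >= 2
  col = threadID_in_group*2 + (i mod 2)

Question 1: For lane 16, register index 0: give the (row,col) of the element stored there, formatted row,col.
16: G=4,T=0
[0] (4+0,0*2+0) = (4,0)

4,0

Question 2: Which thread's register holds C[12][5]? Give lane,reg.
18,3

r:12=>grp=4,rB=1  c:5=>tig=2,lo=1
L=4*4+2=18  i=1*2+1=3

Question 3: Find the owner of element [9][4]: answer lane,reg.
r=9->g=1,rb=1  c=4->t=2,b0=0
L=1*4+2=6  i=1*2+0=2

6,2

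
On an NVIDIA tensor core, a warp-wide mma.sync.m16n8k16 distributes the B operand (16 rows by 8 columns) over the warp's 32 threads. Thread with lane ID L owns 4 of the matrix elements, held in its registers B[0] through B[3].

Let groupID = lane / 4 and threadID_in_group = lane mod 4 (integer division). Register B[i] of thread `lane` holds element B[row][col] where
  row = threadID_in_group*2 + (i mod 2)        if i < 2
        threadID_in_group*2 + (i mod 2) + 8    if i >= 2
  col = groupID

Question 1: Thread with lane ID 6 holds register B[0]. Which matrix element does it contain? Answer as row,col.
lane 6: grp=1 (6/4), tig=2 (6%4)
i=0: r=2*2+0+0=4, c=grp=1

4,1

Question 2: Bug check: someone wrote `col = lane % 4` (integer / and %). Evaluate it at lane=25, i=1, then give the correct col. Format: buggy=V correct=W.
`lane % 4`[25,1]=>1
lane 25: grp=6 (25/4), tig=1 (25%4)
i=1: r=1*2+1+0=3, c=grp=6
col: 1 vs 6

buggy=1 correct=6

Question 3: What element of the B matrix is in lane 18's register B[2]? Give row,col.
12,4

L=18=>grp=18>>2=4, tig=18&3=2
[2]=>row 2·2+0+8=12  col grp=4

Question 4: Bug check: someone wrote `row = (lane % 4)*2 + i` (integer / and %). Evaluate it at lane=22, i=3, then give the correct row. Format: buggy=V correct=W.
`(lane % 4)*2 + i`[22,3]⇒7
lane 22⇒22/4=5, 22 mod 4=2
i=3  r:2·2+1+8⇒13  c:5
row: 7 vs 13

buggy=7 correct=13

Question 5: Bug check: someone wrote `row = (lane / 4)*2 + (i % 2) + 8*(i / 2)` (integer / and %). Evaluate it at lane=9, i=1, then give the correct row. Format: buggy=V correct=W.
buggy=5 correct=3

`(lane / 4)*2 + (i % 2) + 8*(i / 2)`[9,1]=>5
lane 9: grp=2 (9/4), tig=1 (9%4)
i=1: r=1*2+1+0=3, c=grp=2
row: 5 vs 3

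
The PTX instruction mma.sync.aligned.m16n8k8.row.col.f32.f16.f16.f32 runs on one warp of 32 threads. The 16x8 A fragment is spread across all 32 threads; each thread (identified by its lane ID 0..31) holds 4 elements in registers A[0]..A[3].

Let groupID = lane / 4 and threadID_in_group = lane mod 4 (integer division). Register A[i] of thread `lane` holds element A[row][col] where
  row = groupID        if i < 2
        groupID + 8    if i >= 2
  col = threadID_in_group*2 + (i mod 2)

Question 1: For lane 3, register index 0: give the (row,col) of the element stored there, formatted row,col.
3: grp=0,tig=3
[0] (0+0,3*2+0) = (0,6)

0,6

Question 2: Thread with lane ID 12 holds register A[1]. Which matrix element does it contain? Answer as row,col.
L=12⇒gr=12>>2=3, th=12&3=0
[1]⇒row 3+0=3  col 0·2+1=1

3,1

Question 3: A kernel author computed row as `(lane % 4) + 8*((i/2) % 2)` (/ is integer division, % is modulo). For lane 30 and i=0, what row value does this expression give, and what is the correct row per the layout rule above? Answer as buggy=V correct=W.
`(lane % 4) + 8*((i/2) % 2)`[30,0]=>2
lane 30: grp=7 (30/4), tig=2 (30%4)
i=0: r=7+0=7, c=2*2+0=4
row: 2 vs 7

buggy=2 correct=7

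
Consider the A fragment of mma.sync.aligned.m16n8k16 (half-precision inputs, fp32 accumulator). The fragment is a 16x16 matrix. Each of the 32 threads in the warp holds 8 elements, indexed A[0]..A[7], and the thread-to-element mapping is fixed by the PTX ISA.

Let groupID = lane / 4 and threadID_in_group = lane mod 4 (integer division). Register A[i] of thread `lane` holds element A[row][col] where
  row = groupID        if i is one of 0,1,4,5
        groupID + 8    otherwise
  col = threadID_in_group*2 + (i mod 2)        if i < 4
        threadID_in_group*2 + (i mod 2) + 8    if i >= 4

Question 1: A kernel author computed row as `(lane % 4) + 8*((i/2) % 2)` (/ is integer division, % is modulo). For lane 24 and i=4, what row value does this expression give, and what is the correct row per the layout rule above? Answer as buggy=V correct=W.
buggy=0 correct=6

`(lane % 4) + 8*((i/2) % 2)`[24,4]→0
24: G=6,T=0
[4] (6+0,0*2+0+8) = (6,8)
row: 0 vs 6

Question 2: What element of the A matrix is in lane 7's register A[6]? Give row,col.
9,14

7: g=1,t=3
[6] (1+8,3*2+0+8) = (9,14)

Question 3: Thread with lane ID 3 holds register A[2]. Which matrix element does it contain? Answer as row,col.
8,6

L=3->gid=3>>2=0, tid=3&3=3
[2]->row 0+8=8  col 3·2+0+0=6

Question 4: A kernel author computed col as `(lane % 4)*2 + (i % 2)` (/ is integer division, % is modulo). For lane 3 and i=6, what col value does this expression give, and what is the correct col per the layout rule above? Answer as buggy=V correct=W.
buggy=6 correct=14

`(lane % 4)*2 + (i % 2)`[3,6]=>6
lane 3=>3/4=0, 3 mod 4=3
i=6  r:0+8=>8  c:2·3+0+8=>14
col: 6 vs 14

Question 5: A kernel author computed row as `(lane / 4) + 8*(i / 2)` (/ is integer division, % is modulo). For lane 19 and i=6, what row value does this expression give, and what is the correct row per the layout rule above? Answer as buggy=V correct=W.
buggy=28 correct=12

`(lane / 4) + 8*(i / 2)`[19,6]=>28
lane 19: grp=4 (19/4), tig=3 (19%4)
i=6: r=4+8=12, c=3*2+0+8=14
row: 28 vs 12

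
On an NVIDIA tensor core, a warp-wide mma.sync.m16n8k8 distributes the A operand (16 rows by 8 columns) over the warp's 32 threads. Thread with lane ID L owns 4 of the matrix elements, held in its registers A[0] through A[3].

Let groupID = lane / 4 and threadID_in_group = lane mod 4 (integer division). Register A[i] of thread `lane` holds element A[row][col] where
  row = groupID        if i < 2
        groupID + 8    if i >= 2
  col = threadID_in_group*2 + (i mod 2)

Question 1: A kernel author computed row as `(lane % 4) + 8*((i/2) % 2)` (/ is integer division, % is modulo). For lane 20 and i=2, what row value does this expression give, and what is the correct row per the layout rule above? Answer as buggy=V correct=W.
buggy=8 correct=13

`(lane % 4) + 8*((i/2) % 2)`[20,2]=>8
lane 20=>20/4=5, 20 mod 4=0
i=2  r:5+8=>13  c:2·0+0=>0
row: 8 vs 13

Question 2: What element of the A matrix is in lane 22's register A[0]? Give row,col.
22: grp=5,tig=2
[0] (5+0,2*2+0) = (5,4)

5,4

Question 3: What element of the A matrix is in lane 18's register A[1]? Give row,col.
L=18⇒gr=18>>2=4, th=18&3=2
[1]⇒row 4+0=4  col 2·2+1=5

4,5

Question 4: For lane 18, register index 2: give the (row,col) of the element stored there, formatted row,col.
12,4

18: grp=4,tig=2
[2] (4+8,2*2+0) = (12,4)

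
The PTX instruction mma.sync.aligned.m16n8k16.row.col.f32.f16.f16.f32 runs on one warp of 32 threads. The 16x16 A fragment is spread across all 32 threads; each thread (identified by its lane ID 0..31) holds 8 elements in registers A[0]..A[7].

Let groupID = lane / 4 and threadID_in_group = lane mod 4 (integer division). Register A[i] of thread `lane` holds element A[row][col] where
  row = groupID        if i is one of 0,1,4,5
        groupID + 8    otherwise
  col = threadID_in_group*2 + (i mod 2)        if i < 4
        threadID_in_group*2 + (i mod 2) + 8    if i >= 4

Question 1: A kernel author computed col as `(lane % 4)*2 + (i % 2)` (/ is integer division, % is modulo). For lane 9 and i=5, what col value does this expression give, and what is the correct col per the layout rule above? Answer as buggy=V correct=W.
`(lane % 4)*2 + (i % 2)`[9,5]⇒3
lane 9: gr=2 (9/4), th=1 (9%4)
i=5: r=2+0=2, c=1*2+1+8=11
col: 3 vs 11

buggy=3 correct=11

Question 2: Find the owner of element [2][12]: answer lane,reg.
r=2->g=2,rb=0  c=12->cb=1,t=2,b0=0
L=2*4+2=10  i=1*4+0*2+0=4

10,4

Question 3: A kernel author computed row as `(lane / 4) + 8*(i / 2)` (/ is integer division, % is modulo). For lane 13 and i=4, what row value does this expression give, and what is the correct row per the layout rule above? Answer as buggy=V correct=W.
buggy=19 correct=3

`(lane / 4) + 8*(i / 2)`[13,4]⇒19
lane 13⇒13/4=3, 13 mod 4=1
i=4  r:3+0⇒3  c:2·1+0+8⇒10
row: 19 vs 3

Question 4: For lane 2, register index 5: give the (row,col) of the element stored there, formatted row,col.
0,13

2: gid=0,tid=2
[5] (0+0,2*2+1+8) = (0,13)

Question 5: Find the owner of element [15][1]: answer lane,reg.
28,3

r=15->g=7,rb=1  c=1->cb=0,t=0,b0=1
L=7*4+0=28  i=0*4+1*2+1=3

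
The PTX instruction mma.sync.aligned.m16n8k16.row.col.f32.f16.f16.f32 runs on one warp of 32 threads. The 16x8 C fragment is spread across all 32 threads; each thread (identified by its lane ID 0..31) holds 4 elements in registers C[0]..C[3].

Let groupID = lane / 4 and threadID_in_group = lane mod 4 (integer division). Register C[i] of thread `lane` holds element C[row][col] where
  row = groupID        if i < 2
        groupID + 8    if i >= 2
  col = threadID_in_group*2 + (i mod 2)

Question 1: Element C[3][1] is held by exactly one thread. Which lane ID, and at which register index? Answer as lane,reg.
12,1

r=3→G=3,rhi=0  c=1→T=0,p=1
L=3*4+0=12  i=0*2+1=1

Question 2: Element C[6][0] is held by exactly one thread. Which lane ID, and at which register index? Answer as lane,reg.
r=6→G=6,rhi=0  c=0→T=0,p=0
L=6*4+0=24  i=0*2+0=0

24,0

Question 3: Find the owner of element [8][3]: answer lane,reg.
1,3

r: 8->gid=0,r8=1  c: 3->tid=1,i&1=1
L=0*4+1=1  i=1*2+1=3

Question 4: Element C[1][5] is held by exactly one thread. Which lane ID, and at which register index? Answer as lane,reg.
r: 1->gid=1,r8=0  c: 5->tid=2,i&1=1
L=1*4+2=6  i=0*2+1=1

6,1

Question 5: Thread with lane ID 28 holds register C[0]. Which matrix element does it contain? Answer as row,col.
7,0

lane 28: gid=7 (28/4), tid=0 (28%4)
i=0: r=7+0=7, c=0*2+0=0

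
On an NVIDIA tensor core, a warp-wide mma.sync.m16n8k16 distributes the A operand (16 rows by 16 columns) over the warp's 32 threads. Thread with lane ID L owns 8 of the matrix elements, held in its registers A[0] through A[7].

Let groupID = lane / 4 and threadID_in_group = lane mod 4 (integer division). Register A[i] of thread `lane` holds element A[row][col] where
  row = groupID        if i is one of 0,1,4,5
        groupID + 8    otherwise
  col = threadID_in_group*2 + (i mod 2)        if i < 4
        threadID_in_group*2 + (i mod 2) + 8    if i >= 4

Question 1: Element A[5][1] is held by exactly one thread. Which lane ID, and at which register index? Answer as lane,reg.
r=5→G=5,rhi=0  c=1→chi=0,T=0,p=1
L=5*4+0=20  i=0*4+0*2+1=1

20,1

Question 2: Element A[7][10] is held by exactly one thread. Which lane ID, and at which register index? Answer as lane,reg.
r: 7->gid=7,r8=0  c: 10->c8=1,tid=1,i&1=0
L=7*4+1=29  i=1*4+0*2+0=4

29,4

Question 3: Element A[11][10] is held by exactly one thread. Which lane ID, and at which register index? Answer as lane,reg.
r=11→G=3,rhi=1  c=10→chi=1,T=1,p=0
L=3*4+1=13  i=1*4+1*2+0=6

13,6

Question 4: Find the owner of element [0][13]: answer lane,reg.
2,5

r=0→G=0,rhi=0  c=13→chi=1,T=2,p=1
L=0*4+2=2  i=1*4+0*2+1=5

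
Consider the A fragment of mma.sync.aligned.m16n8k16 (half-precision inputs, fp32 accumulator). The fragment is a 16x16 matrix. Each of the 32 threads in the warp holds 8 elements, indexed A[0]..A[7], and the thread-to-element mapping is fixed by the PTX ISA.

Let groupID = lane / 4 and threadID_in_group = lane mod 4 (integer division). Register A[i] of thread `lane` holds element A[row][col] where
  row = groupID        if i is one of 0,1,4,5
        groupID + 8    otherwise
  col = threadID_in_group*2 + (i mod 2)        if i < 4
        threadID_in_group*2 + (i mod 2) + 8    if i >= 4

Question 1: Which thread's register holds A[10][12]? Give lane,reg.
10,6

r=10->g=2,rb=1  c=12->cb=1,t=2,b0=0
L=2*4+2=10  i=1*4+1*2+0=6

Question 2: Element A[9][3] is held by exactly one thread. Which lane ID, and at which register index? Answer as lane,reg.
5,3

r:9=>grp=1,rB=1  c:3=>cB=0,tig=1,lo=1
L=1*4+1=5  i=0*4+1*2+1=3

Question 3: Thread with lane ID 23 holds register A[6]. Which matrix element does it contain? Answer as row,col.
13,14

L=23->g=23>>2=5, t=23&3=3
[6]->row 5+8=13  col 3·2+0+8=14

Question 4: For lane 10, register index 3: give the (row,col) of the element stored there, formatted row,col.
10,5

L=10⇒gr=10>>2=2, th=10&3=2
[3]⇒row 2+8=10  col 2·2+1+0=5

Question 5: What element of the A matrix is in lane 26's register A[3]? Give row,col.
lane 26: grp=6 (26/4), tig=2 (26%4)
i=3: r=6+8=14, c=2*2+1+0=5

14,5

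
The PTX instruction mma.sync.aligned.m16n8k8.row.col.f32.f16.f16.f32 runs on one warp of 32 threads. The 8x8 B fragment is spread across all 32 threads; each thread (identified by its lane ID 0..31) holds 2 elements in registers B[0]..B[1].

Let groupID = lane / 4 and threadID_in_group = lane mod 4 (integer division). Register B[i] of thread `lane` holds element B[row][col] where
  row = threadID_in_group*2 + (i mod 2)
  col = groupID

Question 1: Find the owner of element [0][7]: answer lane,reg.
28,0

c=7→G=7  r=0→T=0,p=0
L=7*4+0=28  i=0=0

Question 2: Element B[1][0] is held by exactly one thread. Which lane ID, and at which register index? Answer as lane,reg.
c: 0->gid=0  r: 1->tid=0,i&1=1
L=0*4+0=0  i=1=1

0,1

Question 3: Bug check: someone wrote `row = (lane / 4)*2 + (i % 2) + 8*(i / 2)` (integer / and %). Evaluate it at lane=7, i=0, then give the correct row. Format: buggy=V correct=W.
buggy=2 correct=6

`(lane / 4)*2 + (i % 2) + 8*(i / 2)`[7,0]=>2
lane 7=>7/4=1, 7 mod 4=3
i=0  r:2·3+0=>6  c:1
row: 2 vs 6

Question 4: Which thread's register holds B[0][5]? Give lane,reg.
20,0

c:5=>grp=5  r:0=>tig=0,lo=0
L=5*4+0=20  i=0=0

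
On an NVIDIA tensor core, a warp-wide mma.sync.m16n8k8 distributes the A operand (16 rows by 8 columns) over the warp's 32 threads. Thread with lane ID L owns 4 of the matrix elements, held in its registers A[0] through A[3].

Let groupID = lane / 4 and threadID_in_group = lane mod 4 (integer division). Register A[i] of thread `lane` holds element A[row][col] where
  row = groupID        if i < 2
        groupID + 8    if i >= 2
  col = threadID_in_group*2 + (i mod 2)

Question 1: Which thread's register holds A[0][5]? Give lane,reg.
2,1

r=0→G=0,rhi=0  c=5→T=2,p=1
L=0*4+2=2  i=0*2+1=1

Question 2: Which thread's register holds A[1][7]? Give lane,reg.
7,1

r=1→G=1,rhi=0  c=7→T=3,p=1
L=1*4+3=7  i=0*2+1=1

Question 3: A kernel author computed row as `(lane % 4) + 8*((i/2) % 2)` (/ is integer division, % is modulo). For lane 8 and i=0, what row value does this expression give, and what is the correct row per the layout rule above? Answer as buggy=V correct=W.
buggy=0 correct=2

`(lane % 4) + 8*((i/2) % 2)`[8,0]→0
lane 8: G=2 (8/4), T=0 (8%4)
i=0: r=2+0=2, c=0*2+0=0
row: 0 vs 2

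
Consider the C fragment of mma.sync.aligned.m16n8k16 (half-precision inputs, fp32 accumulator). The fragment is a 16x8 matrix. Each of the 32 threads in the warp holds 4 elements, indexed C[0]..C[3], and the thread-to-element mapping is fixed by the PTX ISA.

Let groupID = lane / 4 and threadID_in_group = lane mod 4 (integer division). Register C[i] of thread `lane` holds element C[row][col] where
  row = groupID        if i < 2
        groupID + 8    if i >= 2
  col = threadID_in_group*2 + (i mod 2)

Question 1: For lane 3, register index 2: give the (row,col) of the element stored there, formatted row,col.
L=3->g=3>>2=0, t=3&3=3
[2]->row 0+8=8  col 3·2+0=6

8,6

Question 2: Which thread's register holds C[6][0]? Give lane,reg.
r: 6->gid=6,r8=0  c: 0->tid=0,i&1=0
L=6*4+0=24  i=0*2+0=0

24,0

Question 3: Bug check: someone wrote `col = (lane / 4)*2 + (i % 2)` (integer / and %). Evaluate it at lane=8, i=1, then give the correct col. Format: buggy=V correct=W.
`(lane / 4)*2 + (i % 2)`[8,1]->5
8: gid=2,tid=0
[1] (2+0,0*2+1) = (2,1)
col: 5 vs 1

buggy=5 correct=1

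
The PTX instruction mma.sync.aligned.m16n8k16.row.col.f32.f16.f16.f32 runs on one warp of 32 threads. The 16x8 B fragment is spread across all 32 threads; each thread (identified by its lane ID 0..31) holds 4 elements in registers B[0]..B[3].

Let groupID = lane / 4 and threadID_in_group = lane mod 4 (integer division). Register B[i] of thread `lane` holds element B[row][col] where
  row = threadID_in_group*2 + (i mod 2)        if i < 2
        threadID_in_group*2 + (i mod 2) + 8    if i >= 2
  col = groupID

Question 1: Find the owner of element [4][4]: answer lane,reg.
c:4=>grp=4  r:4=>rB=0,tig=2,lo=0
L=4*4+2=18  i=0*2+0=0

18,0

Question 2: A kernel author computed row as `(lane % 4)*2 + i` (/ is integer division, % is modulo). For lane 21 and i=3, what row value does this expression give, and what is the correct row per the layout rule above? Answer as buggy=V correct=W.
buggy=5 correct=11

`(lane % 4)*2 + i`[21,3]⇒5
L=21⇒gr=21>>2=5, th=21&3=1
[3]⇒row 1·2+1+8=11  col gr=5
row: 5 vs 11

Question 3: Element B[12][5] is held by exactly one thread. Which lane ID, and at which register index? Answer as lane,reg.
c=5->g=5  r=12->rb=1,t=2,b0=0
L=5*4+2=22  i=1*2+0=2

22,2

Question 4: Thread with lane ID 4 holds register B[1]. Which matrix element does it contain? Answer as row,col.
lane 4→4/4=1, 4 mod 4=0
i=1  r:2·0+1+0→1  c:1

1,1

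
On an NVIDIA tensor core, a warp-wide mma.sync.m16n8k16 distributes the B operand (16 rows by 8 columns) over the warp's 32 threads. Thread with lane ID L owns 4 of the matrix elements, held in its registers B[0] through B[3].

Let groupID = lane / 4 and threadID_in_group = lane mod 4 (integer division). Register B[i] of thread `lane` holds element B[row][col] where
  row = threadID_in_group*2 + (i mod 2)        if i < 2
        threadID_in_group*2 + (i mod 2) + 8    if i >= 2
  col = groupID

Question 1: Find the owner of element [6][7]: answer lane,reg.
c: 7->gid=7  r: 6->r8=0,tid=3,i&1=0
L=7*4+3=31  i=0*2+0=0

31,0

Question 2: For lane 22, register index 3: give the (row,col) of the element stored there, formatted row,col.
L=22=>grp=22>>2=5, tig=22&3=2
[3]=>row 2·2+1+8=13  col grp=5

13,5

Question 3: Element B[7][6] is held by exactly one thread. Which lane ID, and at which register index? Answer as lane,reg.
c: 6->gid=6  r: 7->r8=0,tid=3,i&1=1
L=6*4+3=27  i=0*2+1=1

27,1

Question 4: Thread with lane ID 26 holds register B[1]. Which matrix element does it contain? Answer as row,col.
26: gid=6,tid=2
[1] (2*2+1+0,6) = (5,6)

5,6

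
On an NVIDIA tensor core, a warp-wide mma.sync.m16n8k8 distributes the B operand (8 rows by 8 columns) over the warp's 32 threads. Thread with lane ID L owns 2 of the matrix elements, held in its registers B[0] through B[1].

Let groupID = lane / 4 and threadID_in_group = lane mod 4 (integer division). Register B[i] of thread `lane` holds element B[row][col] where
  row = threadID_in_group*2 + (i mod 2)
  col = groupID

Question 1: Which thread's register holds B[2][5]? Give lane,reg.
c:5=>grp=5  r:2=>tig=1,lo=0
L=5*4+1=21  i=0=0

21,0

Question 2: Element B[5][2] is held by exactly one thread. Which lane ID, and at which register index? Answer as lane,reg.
c=2⇒gr=2  r=5⇒th=2,odd=1
L=2*4+2=10  i=1=1

10,1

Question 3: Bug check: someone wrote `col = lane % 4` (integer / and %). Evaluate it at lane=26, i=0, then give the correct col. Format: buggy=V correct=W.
buggy=2 correct=6

`lane % 4`[26,0]⇒2
lane 26⇒26/4=6, 26 mod 4=2
i=0  r:2·2+0⇒4  c:6
col: 2 vs 6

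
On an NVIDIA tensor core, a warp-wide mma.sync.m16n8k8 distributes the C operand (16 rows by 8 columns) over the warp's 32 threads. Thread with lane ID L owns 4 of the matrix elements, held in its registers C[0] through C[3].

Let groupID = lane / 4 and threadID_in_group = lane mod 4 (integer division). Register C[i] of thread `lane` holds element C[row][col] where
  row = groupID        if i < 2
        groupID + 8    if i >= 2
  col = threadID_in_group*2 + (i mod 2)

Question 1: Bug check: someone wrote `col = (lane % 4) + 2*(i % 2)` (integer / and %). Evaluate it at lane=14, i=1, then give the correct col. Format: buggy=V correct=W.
`(lane % 4) + 2*(i % 2)`[14,1]→4
14: G=3,T=2
[1] (3+0,2*2+1) = (3,5)
col: 4 vs 5

buggy=4 correct=5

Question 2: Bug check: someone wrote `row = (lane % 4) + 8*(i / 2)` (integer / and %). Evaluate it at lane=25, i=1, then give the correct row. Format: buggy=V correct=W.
buggy=1 correct=6

`(lane % 4) + 8*(i / 2)`[25,1]⇒1
lane 25⇒25/4=6, 25 mod 4=1
i=1  r:6+0⇒6  c:2·1+1⇒3
row: 1 vs 6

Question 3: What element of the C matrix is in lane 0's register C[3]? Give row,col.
lane 0⇒0/4=0, 0 mod 4=0
i=3  r:0+8⇒8  c:2·0+1⇒1

8,1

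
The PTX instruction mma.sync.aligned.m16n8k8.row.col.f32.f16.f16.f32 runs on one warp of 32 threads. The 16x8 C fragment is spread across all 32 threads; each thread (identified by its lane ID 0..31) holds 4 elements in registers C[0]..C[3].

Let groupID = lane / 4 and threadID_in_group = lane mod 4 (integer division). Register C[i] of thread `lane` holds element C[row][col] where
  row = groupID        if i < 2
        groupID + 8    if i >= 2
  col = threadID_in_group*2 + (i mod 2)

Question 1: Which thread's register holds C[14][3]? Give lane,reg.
25,3

r:14=>grp=6,rB=1  c:3=>tig=1,lo=1
L=6*4+1=25  i=1*2+1=3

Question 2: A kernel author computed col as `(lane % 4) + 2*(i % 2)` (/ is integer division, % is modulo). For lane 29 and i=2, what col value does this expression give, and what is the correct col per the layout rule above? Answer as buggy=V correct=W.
buggy=1 correct=2

`(lane % 4) + 2*(i % 2)`[29,2]->1
lane 29: g=7 (29/4), t=1 (29%4)
i=2: r=7+8=15, c=1*2+0=2
col: 1 vs 2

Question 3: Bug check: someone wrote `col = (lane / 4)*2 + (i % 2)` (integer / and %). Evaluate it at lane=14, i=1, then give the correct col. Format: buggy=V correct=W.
`(lane / 4)*2 + (i % 2)`[14,1]⇒7
lane 14⇒14/4=3, 14 mod 4=2
i=1  r:3+0⇒3  c:2·2+1⇒5
col: 7 vs 5

buggy=7 correct=5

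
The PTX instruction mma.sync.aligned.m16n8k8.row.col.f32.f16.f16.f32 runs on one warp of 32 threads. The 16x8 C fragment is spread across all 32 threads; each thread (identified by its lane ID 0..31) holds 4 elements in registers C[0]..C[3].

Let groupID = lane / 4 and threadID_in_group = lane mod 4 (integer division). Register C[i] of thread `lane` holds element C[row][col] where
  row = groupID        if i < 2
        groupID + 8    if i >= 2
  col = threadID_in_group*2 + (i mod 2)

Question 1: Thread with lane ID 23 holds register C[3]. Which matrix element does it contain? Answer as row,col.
13,7

L=23->gid=23>>2=5, tid=23&3=3
[3]->row 5+8=13  col 3·2+1=7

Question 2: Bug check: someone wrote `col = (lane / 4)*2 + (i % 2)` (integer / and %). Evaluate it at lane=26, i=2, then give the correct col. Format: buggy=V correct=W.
buggy=12 correct=4

`(lane / 4)*2 + (i % 2)`[26,2]->12
lane 26: g=6 (26/4), t=2 (26%4)
i=2: r=6+8=14, c=2*2+0=4
col: 12 vs 4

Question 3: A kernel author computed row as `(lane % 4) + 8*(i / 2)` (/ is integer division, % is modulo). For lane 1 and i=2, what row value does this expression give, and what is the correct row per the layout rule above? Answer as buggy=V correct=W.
buggy=9 correct=8

`(lane % 4) + 8*(i / 2)`[1,2]⇒9
1: gr=0,th=1
[2] (0+8,1*2+0) = (8,2)
row: 9 vs 8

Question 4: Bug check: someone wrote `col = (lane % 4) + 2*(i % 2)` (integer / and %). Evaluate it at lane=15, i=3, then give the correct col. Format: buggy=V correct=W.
`(lane % 4) + 2*(i % 2)`[15,3]→5
15: G=3,T=3
[3] (3+8,3*2+1) = (11,7)
col: 5 vs 7

buggy=5 correct=7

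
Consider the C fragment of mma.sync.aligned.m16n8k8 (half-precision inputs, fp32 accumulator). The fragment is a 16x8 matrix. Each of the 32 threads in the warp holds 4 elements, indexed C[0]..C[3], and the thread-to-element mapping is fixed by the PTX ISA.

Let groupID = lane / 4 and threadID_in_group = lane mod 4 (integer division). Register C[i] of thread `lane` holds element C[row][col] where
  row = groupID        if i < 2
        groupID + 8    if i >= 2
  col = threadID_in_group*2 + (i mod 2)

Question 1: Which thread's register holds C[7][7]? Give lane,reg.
31,1

r=7->g=7,rb=0  c=7->t=3,b0=1
L=7*4+3=31  i=0*2+1=1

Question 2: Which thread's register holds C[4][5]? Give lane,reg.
18,1

r=4->g=4,rb=0  c=5->t=2,b0=1
L=4*4+2=18  i=0*2+1=1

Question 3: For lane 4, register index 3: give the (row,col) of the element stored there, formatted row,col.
lane 4=>4/4=1, 4 mod 4=0
i=3  r:1+8=>9  c:2·0+1=>1

9,1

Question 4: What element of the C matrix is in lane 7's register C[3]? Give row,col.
9,7

lane 7: gid=1 (7/4), tid=3 (7%4)
i=3: r=1+8=9, c=3*2+1=7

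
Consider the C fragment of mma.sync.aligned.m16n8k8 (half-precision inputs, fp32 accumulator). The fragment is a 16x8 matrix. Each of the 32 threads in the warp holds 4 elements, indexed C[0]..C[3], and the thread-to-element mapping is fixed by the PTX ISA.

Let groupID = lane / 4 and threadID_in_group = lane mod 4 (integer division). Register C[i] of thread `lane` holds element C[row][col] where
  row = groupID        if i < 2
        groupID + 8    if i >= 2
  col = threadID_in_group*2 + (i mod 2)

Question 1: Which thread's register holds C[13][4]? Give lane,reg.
r:13=>grp=5,rB=1  c:4=>tig=2,lo=0
L=5*4+2=22  i=1*2+0=2

22,2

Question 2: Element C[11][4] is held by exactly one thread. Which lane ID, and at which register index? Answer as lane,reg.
14,2

r: 11->gid=3,r8=1  c: 4->tid=2,i&1=0
L=3*4+2=14  i=1*2+0=2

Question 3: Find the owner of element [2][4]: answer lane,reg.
10,0

r=2→G=2,rhi=0  c=4→T=2,p=0
L=2*4+2=10  i=0*2+0=0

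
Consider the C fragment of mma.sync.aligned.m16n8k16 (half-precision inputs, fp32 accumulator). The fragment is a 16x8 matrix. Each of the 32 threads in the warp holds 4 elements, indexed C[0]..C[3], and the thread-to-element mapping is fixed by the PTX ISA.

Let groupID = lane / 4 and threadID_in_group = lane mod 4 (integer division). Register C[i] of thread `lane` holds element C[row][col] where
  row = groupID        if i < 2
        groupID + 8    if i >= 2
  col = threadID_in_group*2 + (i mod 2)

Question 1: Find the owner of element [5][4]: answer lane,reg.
r=5⇒gr=5,Rb=0  c=4⇒th=2,odd=0
L=5*4+2=22  i=0*2+0=0

22,0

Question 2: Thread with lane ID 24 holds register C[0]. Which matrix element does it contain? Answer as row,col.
6,0

L=24->gid=24>>2=6, tid=24&3=0
[0]->row 6+0=6  col 0·2+0=0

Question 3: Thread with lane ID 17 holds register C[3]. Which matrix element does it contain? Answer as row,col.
12,3

lane 17⇒17/4=4, 17 mod 4=1
i=3  r:4+8⇒12  c:2·1+1⇒3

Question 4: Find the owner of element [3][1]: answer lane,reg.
12,1

r=3⇒gr=3,Rb=0  c=1⇒th=0,odd=1
L=3*4+0=12  i=0*2+1=1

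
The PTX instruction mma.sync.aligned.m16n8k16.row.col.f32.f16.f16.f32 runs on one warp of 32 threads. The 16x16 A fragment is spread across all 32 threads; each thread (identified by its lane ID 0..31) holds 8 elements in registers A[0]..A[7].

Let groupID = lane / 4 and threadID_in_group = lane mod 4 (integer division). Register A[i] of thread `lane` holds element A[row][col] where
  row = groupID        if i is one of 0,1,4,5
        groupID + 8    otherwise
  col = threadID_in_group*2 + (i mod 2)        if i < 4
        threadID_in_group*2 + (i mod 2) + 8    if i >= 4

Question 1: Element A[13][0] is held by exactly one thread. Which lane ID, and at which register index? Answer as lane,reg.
20,2

r=13->g=5,rb=1  c=0->cb=0,t=0,b0=0
L=5*4+0=20  i=0*4+1*2+0=2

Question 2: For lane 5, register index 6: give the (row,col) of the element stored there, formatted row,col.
5: gid=1,tid=1
[6] (1+8,1*2+0+8) = (9,10)

9,10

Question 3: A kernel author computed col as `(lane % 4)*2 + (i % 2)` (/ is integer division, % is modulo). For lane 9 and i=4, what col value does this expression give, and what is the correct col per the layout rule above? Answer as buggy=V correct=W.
`(lane % 4)*2 + (i % 2)`[9,4]⇒2
L=9⇒gr=9>>2=2, th=9&3=1
[4]⇒row 2+0=2  col 1·2+0+8=10
col: 2 vs 10

buggy=2 correct=10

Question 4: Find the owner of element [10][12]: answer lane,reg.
r:10=>grp=2,rB=1  c:12=>cB=1,tig=2,lo=0
L=2*4+2=10  i=1*4+1*2+0=6

10,6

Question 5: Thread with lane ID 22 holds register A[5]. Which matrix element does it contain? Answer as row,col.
lane 22: gr=5 (22/4), th=2 (22%4)
i=5: r=5+0=5, c=2*2+1+8=13

5,13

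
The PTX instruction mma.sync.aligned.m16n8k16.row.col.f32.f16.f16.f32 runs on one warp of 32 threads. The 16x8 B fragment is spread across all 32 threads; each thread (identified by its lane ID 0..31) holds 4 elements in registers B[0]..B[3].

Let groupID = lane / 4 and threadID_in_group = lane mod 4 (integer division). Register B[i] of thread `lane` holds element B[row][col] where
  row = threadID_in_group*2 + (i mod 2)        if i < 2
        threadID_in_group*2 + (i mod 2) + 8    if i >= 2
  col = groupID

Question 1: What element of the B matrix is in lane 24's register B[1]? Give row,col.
1,6

L=24->gid=24>>2=6, tid=24&3=0
[1]->row 0·2+1+0=1  col gid=6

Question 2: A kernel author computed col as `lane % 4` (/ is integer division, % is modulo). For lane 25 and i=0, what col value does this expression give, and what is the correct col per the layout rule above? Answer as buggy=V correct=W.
buggy=1 correct=6

`lane % 4`[25,0]→1
lane 25: G=6 (25/4), T=1 (25%4)
i=0: r=1*2+0+0=2, c=G=6
col: 1 vs 6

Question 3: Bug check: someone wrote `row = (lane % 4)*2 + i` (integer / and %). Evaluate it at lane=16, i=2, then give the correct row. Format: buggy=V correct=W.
buggy=2 correct=8

`(lane % 4)*2 + i`[16,2]⇒2
lane 16: gr=4 (16/4), th=0 (16%4)
i=2: r=0*2+0+8=8, c=gr=4
row: 2 vs 8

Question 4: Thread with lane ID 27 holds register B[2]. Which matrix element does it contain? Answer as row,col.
14,6

lane 27→27/4=6, 27 mod 4=3
i=2  r:2·3+0+8→14  c:6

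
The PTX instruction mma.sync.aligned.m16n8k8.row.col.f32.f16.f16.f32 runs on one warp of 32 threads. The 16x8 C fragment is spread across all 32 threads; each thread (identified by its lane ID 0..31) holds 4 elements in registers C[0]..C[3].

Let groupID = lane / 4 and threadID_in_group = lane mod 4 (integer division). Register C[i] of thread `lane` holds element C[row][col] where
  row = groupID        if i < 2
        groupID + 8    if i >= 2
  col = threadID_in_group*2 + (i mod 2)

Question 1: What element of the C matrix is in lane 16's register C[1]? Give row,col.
lane 16: gid=4 (16/4), tid=0 (16%4)
i=1: r=4+0=4, c=0*2+1=1

4,1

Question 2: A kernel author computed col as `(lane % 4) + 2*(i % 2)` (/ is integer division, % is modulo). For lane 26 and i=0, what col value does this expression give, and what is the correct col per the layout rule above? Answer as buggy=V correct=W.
`(lane % 4) + 2*(i % 2)`[26,0]->2
26: gid=6,tid=2
[0] (6+0,2*2+0) = (6,4)
col: 2 vs 4

buggy=2 correct=4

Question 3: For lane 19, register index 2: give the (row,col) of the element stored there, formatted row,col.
12,6

lane 19: grp=4 (19/4), tig=3 (19%4)
i=2: r=4+8=12, c=3*2+0=6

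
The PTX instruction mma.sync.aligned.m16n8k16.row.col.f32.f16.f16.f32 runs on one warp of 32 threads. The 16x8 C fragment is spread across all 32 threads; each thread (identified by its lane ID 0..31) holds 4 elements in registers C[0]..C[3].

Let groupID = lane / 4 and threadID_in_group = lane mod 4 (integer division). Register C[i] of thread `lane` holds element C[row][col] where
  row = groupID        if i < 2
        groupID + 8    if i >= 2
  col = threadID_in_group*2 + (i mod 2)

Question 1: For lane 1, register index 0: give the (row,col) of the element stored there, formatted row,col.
lane 1->1/4=0, 1 mod 4=1
i=0  r:0+0->0  c:2·1+0->2

0,2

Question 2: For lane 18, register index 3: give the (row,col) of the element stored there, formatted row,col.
12,5

18: grp=4,tig=2
[3] (4+8,2*2+1) = (12,5)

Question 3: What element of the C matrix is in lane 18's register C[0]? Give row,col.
lane 18: g=4 (18/4), t=2 (18%4)
i=0: r=4+0=4, c=2*2+0=4

4,4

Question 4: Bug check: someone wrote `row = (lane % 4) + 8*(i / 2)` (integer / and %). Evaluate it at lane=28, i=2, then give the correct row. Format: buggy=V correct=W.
buggy=8 correct=15

`(lane % 4) + 8*(i / 2)`[28,2]->8
lane 28: g=7 (28/4), t=0 (28%4)
i=2: r=7+8=15, c=0*2+0=0
row: 8 vs 15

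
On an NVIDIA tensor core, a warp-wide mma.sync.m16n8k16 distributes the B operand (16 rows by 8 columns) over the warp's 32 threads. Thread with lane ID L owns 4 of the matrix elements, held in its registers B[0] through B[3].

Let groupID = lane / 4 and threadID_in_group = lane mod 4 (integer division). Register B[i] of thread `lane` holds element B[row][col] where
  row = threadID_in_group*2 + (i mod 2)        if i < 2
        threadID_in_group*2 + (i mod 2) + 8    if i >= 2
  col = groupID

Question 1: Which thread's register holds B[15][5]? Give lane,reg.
23,3

c=5→G=5  r=15→rhi=1,T=3,p=1
L=5*4+3=23  i=1*2+1=3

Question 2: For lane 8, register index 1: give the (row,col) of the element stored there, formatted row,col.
8: gr=2,th=0
[1] (0*2+1+0,2) = (1,2)

1,2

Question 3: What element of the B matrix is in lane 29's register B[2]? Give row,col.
lane 29: gid=7 (29/4), tid=1 (29%4)
i=2: r=1*2+0+8=10, c=gid=7

10,7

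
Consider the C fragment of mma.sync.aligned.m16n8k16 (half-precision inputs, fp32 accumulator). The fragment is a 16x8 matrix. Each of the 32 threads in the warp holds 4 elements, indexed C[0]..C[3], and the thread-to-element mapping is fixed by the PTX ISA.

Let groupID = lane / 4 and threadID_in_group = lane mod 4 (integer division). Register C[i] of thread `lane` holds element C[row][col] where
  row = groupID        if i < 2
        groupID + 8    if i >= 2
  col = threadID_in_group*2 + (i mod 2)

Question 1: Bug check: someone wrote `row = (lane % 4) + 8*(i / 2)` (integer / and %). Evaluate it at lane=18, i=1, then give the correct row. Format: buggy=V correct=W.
buggy=2 correct=4

`(lane % 4) + 8*(i / 2)`[18,1]=>2
lane 18=>18/4=4, 18 mod 4=2
i=1  r:4+0=>4  c:2·2+1=>5
row: 2 vs 4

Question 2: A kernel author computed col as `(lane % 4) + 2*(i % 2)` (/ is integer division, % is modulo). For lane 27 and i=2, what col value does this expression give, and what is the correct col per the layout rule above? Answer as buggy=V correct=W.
buggy=3 correct=6

`(lane % 4) + 2*(i % 2)`[27,2]→3
lane 27: G=6 (27/4), T=3 (27%4)
i=2: r=6+8=14, c=3*2+0=6
col: 3 vs 6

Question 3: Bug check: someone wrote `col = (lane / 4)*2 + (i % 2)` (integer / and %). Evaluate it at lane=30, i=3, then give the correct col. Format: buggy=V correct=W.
buggy=15 correct=5

`(lane / 4)*2 + (i % 2)`[30,3]→15
lane 30→30/4=7, 30 mod 4=2
i=3  r:7+8→15  c:2·2+1→5
col: 15 vs 5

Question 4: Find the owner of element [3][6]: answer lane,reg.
r=3→G=3,rhi=0  c=6→T=3,p=0
L=3*4+3=15  i=0*2+0=0

15,0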